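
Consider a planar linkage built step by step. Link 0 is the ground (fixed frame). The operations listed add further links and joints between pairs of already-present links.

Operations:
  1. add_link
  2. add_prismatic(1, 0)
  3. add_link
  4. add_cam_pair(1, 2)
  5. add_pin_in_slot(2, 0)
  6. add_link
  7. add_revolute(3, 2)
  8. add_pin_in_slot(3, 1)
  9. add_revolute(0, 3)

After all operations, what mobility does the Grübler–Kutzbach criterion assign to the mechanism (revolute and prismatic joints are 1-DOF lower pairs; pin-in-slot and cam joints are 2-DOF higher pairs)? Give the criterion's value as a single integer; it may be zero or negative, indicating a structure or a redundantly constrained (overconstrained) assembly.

M = 0

[1;0;0] (link 0 is ground)
L+ [2;0;0]
P(1,0)∈J1 [2;1;0]
L+ [3;1;0]
C(1,2)∈J2 [3;1;1]
PS(2,0)∈J2 [3;1;2]
L+ [4;1;2]
R(3,2)∈J1 [4;2;2]
PS(3,1)∈J2 [4;2;3]
R(0,3)∈J1 [4;3;3]
mobility = 9 − 6 − 3 = 0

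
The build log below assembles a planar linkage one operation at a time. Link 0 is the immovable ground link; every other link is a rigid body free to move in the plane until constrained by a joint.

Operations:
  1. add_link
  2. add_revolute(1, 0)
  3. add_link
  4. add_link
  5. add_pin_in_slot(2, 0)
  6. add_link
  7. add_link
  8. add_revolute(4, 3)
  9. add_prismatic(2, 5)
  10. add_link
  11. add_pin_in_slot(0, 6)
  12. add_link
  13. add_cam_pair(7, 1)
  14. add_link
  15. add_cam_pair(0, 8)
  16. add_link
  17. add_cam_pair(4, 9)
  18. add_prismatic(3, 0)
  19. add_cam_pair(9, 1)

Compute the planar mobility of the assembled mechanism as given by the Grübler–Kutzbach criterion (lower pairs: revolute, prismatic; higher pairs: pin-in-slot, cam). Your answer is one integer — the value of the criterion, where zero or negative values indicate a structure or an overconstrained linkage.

[1;0;0] (link 0 is ground)
L+ [2;0;0]
R(1,0)∈J1 [2;1;0]
L+ [3;1;0]
L+ [4;1;0]
PS(2,0)∈J2 [4;1;1]
L+ [5;1;1]
L+ [6;1;1]
R(4,3)∈J1 [6;2;1]
P(2,5)∈J1 [6;3;1]
L+ [7;3;1]
PS(0,6)∈J2 [7;3;2]
L+ [8;3;2]
C(7,1)∈J2 [8;3;3]
L+ [9;3;3]
C(0,8)∈J2 [9;3;4]
L+ [10;3;4]
C(4,9)∈J2 [10;3;5]
P(3,0)∈J1 [10;4;5]
C(9,1)∈J2 [10;4;6]
mobility = 27 − 8 − 6 = 13

M = 13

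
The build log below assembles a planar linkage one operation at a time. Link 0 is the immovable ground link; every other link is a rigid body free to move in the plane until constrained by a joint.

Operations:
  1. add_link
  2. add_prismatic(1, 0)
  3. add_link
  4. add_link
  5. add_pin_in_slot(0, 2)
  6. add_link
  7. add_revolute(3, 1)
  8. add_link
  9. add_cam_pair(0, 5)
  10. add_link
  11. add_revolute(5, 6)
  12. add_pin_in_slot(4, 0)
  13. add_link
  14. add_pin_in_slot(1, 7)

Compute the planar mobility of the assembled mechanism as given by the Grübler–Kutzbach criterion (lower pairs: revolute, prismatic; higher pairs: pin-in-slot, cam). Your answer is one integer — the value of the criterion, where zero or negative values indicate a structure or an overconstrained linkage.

L=1 J1=0 J2=0
add link → L=2 J1=0 J2=0
P@1,0 dof=1 J1 → L=2 J1=1 J2=0
add link → L=3 J1=1 J2=0
add link → L=4 J1=1 J2=0
PS@0,2 dof=2 J2 → L=4 J1=1 J2=1
add link → L=5 J1=1 J2=1
R@3,1 dof=1 J1 → L=5 J1=2 J2=1
add link → L=6 J1=2 J2=1
C@0,5 dof=2 J2 → L=6 J1=2 J2=2
add link → L=7 J1=2 J2=2
R@5,6 dof=1 J1 → L=7 J1=3 J2=2
PS@4,0 dof=2 J2 → L=7 J1=3 J2=3
add link → L=8 J1=3 J2=3
PS@1,7 dof=2 J2 → L=8 J1=3 J2=4
M=3(L−1)−2J1−J2=3·7−2·3−4=11

M = 11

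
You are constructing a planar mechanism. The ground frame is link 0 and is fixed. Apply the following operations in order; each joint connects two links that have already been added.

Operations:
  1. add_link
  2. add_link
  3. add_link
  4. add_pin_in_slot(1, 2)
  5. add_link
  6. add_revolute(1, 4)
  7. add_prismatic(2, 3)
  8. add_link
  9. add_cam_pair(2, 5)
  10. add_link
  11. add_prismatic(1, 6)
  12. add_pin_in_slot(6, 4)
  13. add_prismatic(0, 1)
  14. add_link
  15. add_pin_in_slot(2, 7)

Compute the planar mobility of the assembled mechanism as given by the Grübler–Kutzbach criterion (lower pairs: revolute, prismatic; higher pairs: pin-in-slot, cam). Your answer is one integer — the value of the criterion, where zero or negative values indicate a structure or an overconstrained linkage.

M = 9

[1;0;0] (link 0 is ground)
L+ [2;0;0]
L+ [3;0;0]
L+ [4;0;0]
PS(1,2)∈J2 [4;0;1]
L+ [5;0;1]
R(1,4)∈J1 [5;1;1]
P(2,3)∈J1 [5;2;1]
L+ [6;2;1]
C(2,5)∈J2 [6;2;2]
L+ [7;2;2]
P(1,6)∈J1 [7;3;2]
PS(6,4)∈J2 [7;3;3]
P(0,1)∈J1 [7;4;3]
L+ [8;4;3]
PS(2,7)∈J2 [8;4;4]
mobility = 21 − 8 − 4 = 9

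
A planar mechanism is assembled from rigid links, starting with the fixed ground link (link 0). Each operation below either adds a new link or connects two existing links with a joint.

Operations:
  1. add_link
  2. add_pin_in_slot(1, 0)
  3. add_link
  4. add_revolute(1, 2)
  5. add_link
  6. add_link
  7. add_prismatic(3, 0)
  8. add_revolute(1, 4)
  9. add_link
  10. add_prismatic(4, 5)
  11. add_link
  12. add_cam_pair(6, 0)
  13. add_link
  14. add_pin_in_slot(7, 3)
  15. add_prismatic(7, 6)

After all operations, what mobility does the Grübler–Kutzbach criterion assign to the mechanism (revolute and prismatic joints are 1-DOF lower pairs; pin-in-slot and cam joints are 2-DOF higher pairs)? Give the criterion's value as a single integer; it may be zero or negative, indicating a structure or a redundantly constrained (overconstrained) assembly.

M = 8

ground; <1,0,0>
#1 <2,0,0>
PS:1↔0 J2 <2,0,1>
#2 <3,0,1>
R:1↔2 J1 <3,1,1>
#3 <4,1,1>
#4 <5,1,1>
P:3↔0 J1 <5,2,1>
R:1↔4 J1 <5,3,1>
#5 <6,3,1>
P:4↔5 J1 <6,4,1>
#6 <7,4,1>
C:6↔0 J2 <7,4,2>
#7 <8,4,2>
PS:7↔3 J2 <8,4,3>
P:7↔6 J1 <8,5,3>
3×7 − 2×5 − 1×3 = 8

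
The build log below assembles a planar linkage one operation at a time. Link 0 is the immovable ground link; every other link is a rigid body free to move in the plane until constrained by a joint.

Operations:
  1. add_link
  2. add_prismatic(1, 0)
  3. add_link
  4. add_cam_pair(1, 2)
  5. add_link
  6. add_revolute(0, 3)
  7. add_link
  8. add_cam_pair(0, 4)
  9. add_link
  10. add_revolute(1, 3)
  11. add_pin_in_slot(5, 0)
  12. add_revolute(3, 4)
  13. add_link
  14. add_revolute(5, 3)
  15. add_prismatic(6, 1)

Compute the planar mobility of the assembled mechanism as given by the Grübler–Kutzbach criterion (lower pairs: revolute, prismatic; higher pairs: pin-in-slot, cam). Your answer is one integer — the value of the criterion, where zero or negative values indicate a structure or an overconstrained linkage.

(L,J1,J2)=(1,0,0); link0 fixed
link1: (2,0,0)
P 1-0 [J1]: (2,1,0)
link2: (3,1,0)
C 1-2 [J2]: (3,1,1)
link3: (4,1,1)
R 0-3 [J1]: (4,2,1)
link4: (5,2,1)
C 0-4 [J2]: (5,2,2)
link5: (6,2,2)
R 1-3 [J1]: (6,3,2)
PS 5-0 [J2]: (6,3,3)
R 3-4 [J1]: (6,4,3)
link6: (7,4,3)
R 5-3 [J1]: (7,5,3)
P 6-1 [J1]: (7,6,3)
Grübler: 3·6 − 2·6 − 3 = 3

M = 3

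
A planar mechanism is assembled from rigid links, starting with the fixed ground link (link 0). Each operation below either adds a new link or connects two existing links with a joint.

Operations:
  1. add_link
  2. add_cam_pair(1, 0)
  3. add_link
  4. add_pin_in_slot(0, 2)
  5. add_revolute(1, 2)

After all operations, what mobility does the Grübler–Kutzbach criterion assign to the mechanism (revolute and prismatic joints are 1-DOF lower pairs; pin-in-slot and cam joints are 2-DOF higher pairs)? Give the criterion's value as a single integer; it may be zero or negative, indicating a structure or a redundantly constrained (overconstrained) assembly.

(L,J1,J2)=(1,0,0); link0 fixed
link1: (2,0,0)
C 1-0 [J2]: (2,0,1)
link2: (3,0,1)
PS 0-2 [J2]: (3,0,2)
R 1-2 [J1]: (3,1,2)
Grübler: 3·2 − 2·1 − 2 = 2

M = 2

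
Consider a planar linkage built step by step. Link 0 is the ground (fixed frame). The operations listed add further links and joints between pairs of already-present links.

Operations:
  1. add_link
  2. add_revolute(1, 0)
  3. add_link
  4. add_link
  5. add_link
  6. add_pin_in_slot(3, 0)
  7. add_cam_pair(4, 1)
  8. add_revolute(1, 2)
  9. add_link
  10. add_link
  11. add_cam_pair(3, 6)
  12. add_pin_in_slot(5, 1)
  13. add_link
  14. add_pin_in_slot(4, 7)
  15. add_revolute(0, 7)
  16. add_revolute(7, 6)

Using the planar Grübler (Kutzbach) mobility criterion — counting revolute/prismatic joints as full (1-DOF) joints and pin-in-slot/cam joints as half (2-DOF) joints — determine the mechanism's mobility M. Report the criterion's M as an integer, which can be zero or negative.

ground; <1,0,0>
#1 <2,0,0>
R:1↔0 J1 <2,1,0>
#2 <3,1,0>
#3 <4,1,0>
#4 <5,1,0>
PS:3↔0 J2 <5,1,1>
C:4↔1 J2 <5,1,2>
R:1↔2 J1 <5,2,2>
#5 <6,2,2>
#6 <7,2,2>
C:3↔6 J2 <7,2,3>
PS:5↔1 J2 <7,2,4>
#7 <8,2,4>
PS:4↔7 J2 <8,2,5>
R:0↔7 J1 <8,3,5>
R:7↔6 J1 <8,4,5>
3×7 − 2×4 − 1×5 = 8

M = 8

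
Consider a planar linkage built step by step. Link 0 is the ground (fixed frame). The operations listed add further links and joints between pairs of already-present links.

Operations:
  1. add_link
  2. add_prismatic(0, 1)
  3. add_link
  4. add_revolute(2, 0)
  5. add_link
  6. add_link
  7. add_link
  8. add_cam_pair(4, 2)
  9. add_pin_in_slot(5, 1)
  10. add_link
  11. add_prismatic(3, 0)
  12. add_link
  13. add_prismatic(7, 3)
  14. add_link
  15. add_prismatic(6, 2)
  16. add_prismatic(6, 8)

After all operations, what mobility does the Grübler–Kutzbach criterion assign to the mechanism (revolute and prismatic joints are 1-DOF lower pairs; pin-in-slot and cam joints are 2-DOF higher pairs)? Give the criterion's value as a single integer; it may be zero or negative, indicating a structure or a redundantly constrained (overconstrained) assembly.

link 0 = ground. State L|J1|J2 = 1|0|0
+link1  2|0|0
P(0,1) f=1→J1  2|1|0
+link2  3|1|0
R(2,0) f=1→J1  3|2|0
+link3  4|2|0
+link4  5|2|0
+link5  6|2|0
C(4,2) f=2→J2  6|2|1
PS(5,1) f=2→J2  6|2|2
+link6  7|2|2
P(3,0) f=1→J1  7|3|2
+link7  8|3|2
P(7,3) f=1→J1  8|4|2
+link8  9|4|2
P(6,2) f=1→J1  9|5|2
P(6,8) f=1→J1  9|6|2
M = 3(9−1)−2·6−2 = 24−12−2 = 10

M = 10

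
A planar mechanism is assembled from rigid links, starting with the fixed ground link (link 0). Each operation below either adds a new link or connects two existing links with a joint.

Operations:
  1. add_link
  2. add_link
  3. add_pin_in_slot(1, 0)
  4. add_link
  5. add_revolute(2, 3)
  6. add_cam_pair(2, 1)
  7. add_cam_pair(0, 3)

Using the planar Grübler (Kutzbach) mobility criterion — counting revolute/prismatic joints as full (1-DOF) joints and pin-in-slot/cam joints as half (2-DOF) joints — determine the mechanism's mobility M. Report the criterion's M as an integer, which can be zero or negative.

M = 4

link 0 = ground. State L|J1|J2 = 1|0|0
+link1  2|0|0
+link2  3|0|0
PS(1,0) f=2→J2  3|0|1
+link3  4|0|1
R(2,3) f=1→J1  4|1|1
C(2,1) f=2→J2  4|1|2
C(0,3) f=2→J2  4|1|3
M = 3(4−1)−2·1−3 = 9−2−3 = 4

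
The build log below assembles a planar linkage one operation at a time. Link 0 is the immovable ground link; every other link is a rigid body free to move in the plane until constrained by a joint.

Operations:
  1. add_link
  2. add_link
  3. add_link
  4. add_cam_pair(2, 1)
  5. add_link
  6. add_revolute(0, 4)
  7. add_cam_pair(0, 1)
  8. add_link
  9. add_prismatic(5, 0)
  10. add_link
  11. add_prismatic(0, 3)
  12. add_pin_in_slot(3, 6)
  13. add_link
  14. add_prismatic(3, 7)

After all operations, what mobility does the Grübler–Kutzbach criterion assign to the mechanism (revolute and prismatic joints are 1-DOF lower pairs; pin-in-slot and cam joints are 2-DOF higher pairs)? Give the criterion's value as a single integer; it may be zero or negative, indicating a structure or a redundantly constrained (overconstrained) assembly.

M = 10

(L,J1,J2)=(1,0,0); link0 fixed
link1: (2,0,0)
link2: (3,0,0)
link3: (4,0,0)
C 2-1 [J2]: (4,0,1)
link4: (5,0,1)
R 0-4 [J1]: (5,1,1)
C 0-1 [J2]: (5,1,2)
link5: (6,1,2)
P 5-0 [J1]: (6,2,2)
link6: (7,2,2)
P 0-3 [J1]: (7,3,2)
PS 3-6 [J2]: (7,3,3)
link7: (8,3,3)
P 3-7 [J1]: (8,4,3)
Grübler: 3·7 − 2·4 − 3 = 10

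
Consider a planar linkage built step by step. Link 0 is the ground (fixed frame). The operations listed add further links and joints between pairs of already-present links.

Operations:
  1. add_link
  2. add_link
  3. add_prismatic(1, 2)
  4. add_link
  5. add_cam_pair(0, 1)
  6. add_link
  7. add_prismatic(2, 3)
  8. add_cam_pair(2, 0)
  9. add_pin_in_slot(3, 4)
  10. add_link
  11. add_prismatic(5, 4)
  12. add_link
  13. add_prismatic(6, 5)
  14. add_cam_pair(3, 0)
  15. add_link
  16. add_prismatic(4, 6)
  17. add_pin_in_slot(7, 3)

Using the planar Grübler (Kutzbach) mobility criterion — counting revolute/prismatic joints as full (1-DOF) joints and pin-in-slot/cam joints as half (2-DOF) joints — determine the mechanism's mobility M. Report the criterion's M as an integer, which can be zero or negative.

ground; <1,0,0>
#1 <2,0,0>
#2 <3,0,0>
P:1↔2 J1 <3,1,0>
#3 <4,1,0>
C:0↔1 J2 <4,1,1>
#4 <5,1,1>
P:2↔3 J1 <5,2,1>
C:2↔0 J2 <5,2,2>
PS:3↔4 J2 <5,2,3>
#5 <6,2,3>
P:5↔4 J1 <6,3,3>
#6 <7,3,3>
P:6↔5 J1 <7,4,3>
C:3↔0 J2 <7,4,4>
#7 <8,4,4>
P:4↔6 J1 <8,5,4>
PS:7↔3 J2 <8,5,5>
3×7 − 2×5 − 1×5 = 6

M = 6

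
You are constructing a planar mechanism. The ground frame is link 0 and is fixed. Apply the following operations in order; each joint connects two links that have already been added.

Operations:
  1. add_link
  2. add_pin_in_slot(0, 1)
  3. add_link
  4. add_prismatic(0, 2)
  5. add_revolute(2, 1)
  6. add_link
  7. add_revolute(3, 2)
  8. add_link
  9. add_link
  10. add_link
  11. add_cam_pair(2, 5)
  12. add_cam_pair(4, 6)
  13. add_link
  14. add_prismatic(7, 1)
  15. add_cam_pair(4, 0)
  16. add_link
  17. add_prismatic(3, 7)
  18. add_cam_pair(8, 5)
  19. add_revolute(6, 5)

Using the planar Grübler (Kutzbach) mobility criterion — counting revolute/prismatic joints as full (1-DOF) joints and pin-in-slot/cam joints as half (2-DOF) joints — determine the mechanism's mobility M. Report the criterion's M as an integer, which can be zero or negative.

M = 7

ground; <1,0,0>
#1 <2,0,0>
PS:0↔1 J2 <2,0,1>
#2 <3,0,1>
P:0↔2 J1 <3,1,1>
R:2↔1 J1 <3,2,1>
#3 <4,2,1>
R:3↔2 J1 <4,3,1>
#4 <5,3,1>
#5 <6,3,1>
#6 <7,3,1>
C:2↔5 J2 <7,3,2>
C:4↔6 J2 <7,3,3>
#7 <8,3,3>
P:7↔1 J1 <8,4,3>
C:4↔0 J2 <8,4,4>
#8 <9,4,4>
P:3↔7 J1 <9,5,4>
C:8↔5 J2 <9,5,5>
R:6↔5 J1 <9,6,5>
3×8 − 2×6 − 1×5 = 7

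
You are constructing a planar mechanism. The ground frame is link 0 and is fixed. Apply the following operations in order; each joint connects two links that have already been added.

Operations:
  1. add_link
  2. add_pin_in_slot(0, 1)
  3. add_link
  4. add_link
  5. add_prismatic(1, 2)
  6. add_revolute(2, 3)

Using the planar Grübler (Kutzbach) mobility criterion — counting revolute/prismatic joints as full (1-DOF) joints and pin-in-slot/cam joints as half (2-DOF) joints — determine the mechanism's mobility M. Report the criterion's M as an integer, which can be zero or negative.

[1;0;0] (link 0 is ground)
L+ [2;0;0]
PS(0,1)∈J2 [2;0;1]
L+ [3;0;1]
L+ [4;0;1]
P(1,2)∈J1 [4;1;1]
R(2,3)∈J1 [4;2;1]
mobility = 9 − 4 − 1 = 4

M = 4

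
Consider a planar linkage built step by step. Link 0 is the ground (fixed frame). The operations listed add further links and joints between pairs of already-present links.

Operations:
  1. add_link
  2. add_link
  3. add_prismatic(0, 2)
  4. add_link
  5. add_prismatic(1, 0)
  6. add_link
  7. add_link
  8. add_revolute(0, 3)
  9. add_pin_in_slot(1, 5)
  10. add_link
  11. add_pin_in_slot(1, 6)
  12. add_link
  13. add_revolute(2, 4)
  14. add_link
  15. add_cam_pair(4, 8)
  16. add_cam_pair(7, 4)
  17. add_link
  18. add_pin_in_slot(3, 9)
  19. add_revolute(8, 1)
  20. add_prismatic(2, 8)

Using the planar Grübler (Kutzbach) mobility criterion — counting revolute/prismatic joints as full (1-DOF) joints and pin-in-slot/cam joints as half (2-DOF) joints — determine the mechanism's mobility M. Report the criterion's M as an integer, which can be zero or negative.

M = 10

(L,J1,J2)=(1,0,0); link0 fixed
link1: (2,0,0)
link2: (3,0,0)
P 0-2 [J1]: (3,1,0)
link3: (4,1,0)
P 1-0 [J1]: (4,2,0)
link4: (5,2,0)
link5: (6,2,0)
R 0-3 [J1]: (6,3,0)
PS 1-5 [J2]: (6,3,1)
link6: (7,3,1)
PS 1-6 [J2]: (7,3,2)
link7: (8,3,2)
R 2-4 [J1]: (8,4,2)
link8: (9,4,2)
C 4-8 [J2]: (9,4,3)
C 7-4 [J2]: (9,4,4)
link9: (10,4,4)
PS 3-9 [J2]: (10,4,5)
R 8-1 [J1]: (10,5,5)
P 2-8 [J1]: (10,6,5)
Grübler: 3·9 − 2·6 − 5 = 10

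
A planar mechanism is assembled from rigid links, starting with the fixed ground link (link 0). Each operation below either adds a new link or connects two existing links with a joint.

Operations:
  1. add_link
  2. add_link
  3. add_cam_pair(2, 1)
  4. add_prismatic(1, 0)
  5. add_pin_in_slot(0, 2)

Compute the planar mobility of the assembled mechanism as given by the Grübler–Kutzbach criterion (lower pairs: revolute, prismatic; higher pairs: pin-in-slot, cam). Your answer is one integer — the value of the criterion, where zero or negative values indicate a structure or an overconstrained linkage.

ground; <1,0,0>
#1 <2,0,0>
#2 <3,0,0>
C:2↔1 J2 <3,0,1>
P:1↔0 J1 <3,1,1>
PS:0↔2 J2 <3,1,2>
3×2 − 2×1 − 1×2 = 2

M = 2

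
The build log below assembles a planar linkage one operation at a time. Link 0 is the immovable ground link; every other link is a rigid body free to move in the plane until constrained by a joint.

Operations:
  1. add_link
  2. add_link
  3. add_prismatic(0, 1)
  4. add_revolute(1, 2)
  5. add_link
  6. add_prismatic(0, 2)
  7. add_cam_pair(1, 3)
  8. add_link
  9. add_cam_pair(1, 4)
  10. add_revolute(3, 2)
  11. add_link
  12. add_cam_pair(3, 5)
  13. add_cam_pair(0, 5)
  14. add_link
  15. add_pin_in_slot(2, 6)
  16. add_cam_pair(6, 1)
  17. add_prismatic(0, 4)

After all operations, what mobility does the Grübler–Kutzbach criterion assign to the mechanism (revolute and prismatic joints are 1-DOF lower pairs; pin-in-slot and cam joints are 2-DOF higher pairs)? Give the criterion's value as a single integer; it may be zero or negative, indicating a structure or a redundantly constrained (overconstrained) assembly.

[1;0;0] (link 0 is ground)
L+ [2;0;0]
L+ [3;0;0]
P(0,1)∈J1 [3;1;0]
R(1,2)∈J1 [3;2;0]
L+ [4;2;0]
P(0,2)∈J1 [4;3;0]
C(1,3)∈J2 [4;3;1]
L+ [5;3;1]
C(1,4)∈J2 [5;3;2]
R(3,2)∈J1 [5;4;2]
L+ [6;4;2]
C(3,5)∈J2 [6;4;3]
C(0,5)∈J2 [6;4;4]
L+ [7;4;4]
PS(2,6)∈J2 [7;4;5]
C(6,1)∈J2 [7;4;6]
P(0,4)∈J1 [7;5;6]
mobility = 18 − 10 − 6 = 2

M = 2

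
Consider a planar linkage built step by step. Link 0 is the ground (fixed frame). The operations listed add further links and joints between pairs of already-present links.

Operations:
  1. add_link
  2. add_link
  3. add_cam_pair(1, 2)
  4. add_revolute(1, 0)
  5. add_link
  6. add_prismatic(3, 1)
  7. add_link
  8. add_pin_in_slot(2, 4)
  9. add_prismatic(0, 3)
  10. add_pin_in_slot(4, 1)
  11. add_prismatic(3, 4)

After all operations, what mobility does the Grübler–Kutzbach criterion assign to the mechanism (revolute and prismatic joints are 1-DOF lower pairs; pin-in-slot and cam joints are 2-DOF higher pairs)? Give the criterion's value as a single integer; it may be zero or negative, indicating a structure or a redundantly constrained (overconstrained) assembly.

(L,J1,J2)=(1,0,0); link0 fixed
link1: (2,0,0)
link2: (3,0,0)
C 1-2 [J2]: (3,0,1)
R 1-0 [J1]: (3,1,1)
link3: (4,1,1)
P 3-1 [J1]: (4,2,1)
link4: (5,2,1)
PS 2-4 [J2]: (5,2,2)
P 0-3 [J1]: (5,3,2)
PS 4-1 [J2]: (5,3,3)
P 3-4 [J1]: (5,4,3)
Grübler: 3·4 − 2·4 − 3 = 1

M = 1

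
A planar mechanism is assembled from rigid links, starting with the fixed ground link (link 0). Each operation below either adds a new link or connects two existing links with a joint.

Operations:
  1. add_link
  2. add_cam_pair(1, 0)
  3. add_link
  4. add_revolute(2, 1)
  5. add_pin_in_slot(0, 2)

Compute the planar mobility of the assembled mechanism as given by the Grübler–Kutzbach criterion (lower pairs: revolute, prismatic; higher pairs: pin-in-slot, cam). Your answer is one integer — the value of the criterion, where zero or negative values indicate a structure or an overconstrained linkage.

M = 2

L=1 J1=0 J2=0
add link → L=2 J1=0 J2=0
C@1,0 dof=2 J2 → L=2 J1=0 J2=1
add link → L=3 J1=0 J2=1
R@2,1 dof=1 J1 → L=3 J1=1 J2=1
PS@0,2 dof=2 J2 → L=3 J1=1 J2=2
M=3(L−1)−2J1−J2=3·2−2·1−2=2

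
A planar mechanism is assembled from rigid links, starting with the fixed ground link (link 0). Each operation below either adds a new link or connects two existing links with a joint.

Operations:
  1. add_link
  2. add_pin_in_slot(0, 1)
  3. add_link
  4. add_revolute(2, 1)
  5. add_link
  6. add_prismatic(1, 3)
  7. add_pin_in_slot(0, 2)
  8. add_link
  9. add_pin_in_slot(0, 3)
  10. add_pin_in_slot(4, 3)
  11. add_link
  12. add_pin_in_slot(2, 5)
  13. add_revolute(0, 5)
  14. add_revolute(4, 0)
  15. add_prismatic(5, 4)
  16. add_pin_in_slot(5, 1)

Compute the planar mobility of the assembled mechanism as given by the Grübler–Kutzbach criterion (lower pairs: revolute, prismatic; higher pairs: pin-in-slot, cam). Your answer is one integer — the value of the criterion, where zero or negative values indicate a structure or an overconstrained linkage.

M = -1

L=1 J1=0 J2=0
add link → L=2 J1=0 J2=0
PS@0,1 dof=2 J2 → L=2 J1=0 J2=1
add link → L=3 J1=0 J2=1
R@2,1 dof=1 J1 → L=3 J1=1 J2=1
add link → L=4 J1=1 J2=1
P@1,3 dof=1 J1 → L=4 J1=2 J2=1
PS@0,2 dof=2 J2 → L=4 J1=2 J2=2
add link → L=5 J1=2 J2=2
PS@0,3 dof=2 J2 → L=5 J1=2 J2=3
PS@4,3 dof=2 J2 → L=5 J1=2 J2=4
add link → L=6 J1=2 J2=4
PS@2,5 dof=2 J2 → L=6 J1=2 J2=5
R@0,5 dof=1 J1 → L=6 J1=3 J2=5
R@4,0 dof=1 J1 → L=6 J1=4 J2=5
P@5,4 dof=1 J1 → L=6 J1=5 J2=5
PS@5,1 dof=2 J2 → L=6 J1=5 J2=6
M=3(L−1)−2J1−J2=3·5−2·5−6=-1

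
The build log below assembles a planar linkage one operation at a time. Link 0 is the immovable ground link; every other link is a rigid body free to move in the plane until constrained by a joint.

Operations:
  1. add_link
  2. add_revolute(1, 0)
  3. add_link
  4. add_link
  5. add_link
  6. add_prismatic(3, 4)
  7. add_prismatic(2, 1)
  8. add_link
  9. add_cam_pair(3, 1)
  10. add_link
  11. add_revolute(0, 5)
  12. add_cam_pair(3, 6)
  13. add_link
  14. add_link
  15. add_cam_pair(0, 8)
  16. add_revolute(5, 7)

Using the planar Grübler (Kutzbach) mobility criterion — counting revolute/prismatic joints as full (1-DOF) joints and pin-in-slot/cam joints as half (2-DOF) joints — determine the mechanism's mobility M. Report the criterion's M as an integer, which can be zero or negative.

M = 11

link 0 = ground. State L|J1|J2 = 1|0|0
+link1  2|0|0
R(1,0) f=1→J1  2|1|0
+link2  3|1|0
+link3  4|1|0
+link4  5|1|0
P(3,4) f=1→J1  5|2|0
P(2,1) f=1→J1  5|3|0
+link5  6|3|0
C(3,1) f=2→J2  6|3|1
+link6  7|3|1
R(0,5) f=1→J1  7|4|1
C(3,6) f=2→J2  7|4|2
+link7  8|4|2
+link8  9|4|2
C(0,8) f=2→J2  9|4|3
R(5,7) f=1→J1  9|5|3
M = 3(9−1)−2·5−3 = 24−10−3 = 11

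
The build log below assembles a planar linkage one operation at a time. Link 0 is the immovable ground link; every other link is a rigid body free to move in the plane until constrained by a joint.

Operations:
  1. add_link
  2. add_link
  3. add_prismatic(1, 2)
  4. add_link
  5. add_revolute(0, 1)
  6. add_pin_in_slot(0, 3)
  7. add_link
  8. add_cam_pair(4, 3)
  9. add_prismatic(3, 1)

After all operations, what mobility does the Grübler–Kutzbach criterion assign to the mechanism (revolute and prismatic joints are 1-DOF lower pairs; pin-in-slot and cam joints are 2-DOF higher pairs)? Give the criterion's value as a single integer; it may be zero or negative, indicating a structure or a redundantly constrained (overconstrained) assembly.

[1;0;0] (link 0 is ground)
L+ [2;0;0]
L+ [3;0;0]
P(1,2)∈J1 [3;1;0]
L+ [4;1;0]
R(0,1)∈J1 [4;2;0]
PS(0,3)∈J2 [4;2;1]
L+ [5;2;1]
C(4,3)∈J2 [5;2;2]
P(3,1)∈J1 [5;3;2]
mobility = 12 − 6 − 2 = 4

M = 4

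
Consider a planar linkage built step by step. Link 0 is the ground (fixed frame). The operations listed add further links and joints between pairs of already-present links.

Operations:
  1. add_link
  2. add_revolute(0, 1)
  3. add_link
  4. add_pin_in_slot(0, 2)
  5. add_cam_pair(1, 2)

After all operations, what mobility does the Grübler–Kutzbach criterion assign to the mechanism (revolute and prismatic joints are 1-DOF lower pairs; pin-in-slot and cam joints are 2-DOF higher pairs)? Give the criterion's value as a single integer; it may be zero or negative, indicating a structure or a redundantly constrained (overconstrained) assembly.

[1;0;0] (link 0 is ground)
L+ [2;0;0]
R(0,1)∈J1 [2;1;0]
L+ [3;1;0]
PS(0,2)∈J2 [3;1;1]
C(1,2)∈J2 [3;1;2]
mobility = 6 − 2 − 2 = 2

M = 2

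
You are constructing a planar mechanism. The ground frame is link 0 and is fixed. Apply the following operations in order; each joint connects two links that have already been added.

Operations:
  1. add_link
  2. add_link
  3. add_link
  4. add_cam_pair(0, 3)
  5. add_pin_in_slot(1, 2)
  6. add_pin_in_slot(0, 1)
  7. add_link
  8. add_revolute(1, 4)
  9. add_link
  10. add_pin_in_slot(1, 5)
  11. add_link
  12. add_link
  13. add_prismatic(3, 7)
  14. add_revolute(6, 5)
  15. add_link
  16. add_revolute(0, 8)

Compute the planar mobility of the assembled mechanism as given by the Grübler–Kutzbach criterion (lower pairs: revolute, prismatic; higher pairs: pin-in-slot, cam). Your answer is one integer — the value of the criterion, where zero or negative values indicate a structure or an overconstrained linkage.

M = 12

[1;0;0] (link 0 is ground)
L+ [2;0;0]
L+ [3;0;0]
L+ [4;0;0]
C(0,3)∈J2 [4;0;1]
PS(1,2)∈J2 [4;0;2]
PS(0,1)∈J2 [4;0;3]
L+ [5;0;3]
R(1,4)∈J1 [5;1;3]
L+ [6;1;3]
PS(1,5)∈J2 [6;1;4]
L+ [7;1;4]
L+ [8;1;4]
P(3,7)∈J1 [8;2;4]
R(6,5)∈J1 [8;3;4]
L+ [9;3;4]
R(0,8)∈J1 [9;4;4]
mobility = 24 − 8 − 4 = 12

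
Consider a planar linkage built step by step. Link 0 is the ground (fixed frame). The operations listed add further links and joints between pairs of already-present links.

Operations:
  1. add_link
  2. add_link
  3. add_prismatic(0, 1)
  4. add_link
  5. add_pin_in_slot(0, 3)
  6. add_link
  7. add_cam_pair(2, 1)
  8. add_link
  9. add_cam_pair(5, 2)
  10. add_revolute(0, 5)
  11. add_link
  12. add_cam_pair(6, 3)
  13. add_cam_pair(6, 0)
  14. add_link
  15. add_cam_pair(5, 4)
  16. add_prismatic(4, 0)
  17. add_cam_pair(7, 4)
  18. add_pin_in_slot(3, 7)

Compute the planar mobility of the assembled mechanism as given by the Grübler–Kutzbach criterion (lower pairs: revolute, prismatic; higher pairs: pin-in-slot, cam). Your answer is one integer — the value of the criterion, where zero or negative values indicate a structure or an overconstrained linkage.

M = 7

ground; <1,0,0>
#1 <2,0,0>
#2 <3,0,0>
P:0↔1 J1 <3,1,0>
#3 <4,1,0>
PS:0↔3 J2 <4,1,1>
#4 <5,1,1>
C:2↔1 J2 <5,1,2>
#5 <6,1,2>
C:5↔2 J2 <6,1,3>
R:0↔5 J1 <6,2,3>
#6 <7,2,3>
C:6↔3 J2 <7,2,4>
C:6↔0 J2 <7,2,5>
#7 <8,2,5>
C:5↔4 J2 <8,2,6>
P:4↔0 J1 <8,3,6>
C:7↔4 J2 <8,3,7>
PS:3↔7 J2 <8,3,8>
3×7 − 2×3 − 1×8 = 7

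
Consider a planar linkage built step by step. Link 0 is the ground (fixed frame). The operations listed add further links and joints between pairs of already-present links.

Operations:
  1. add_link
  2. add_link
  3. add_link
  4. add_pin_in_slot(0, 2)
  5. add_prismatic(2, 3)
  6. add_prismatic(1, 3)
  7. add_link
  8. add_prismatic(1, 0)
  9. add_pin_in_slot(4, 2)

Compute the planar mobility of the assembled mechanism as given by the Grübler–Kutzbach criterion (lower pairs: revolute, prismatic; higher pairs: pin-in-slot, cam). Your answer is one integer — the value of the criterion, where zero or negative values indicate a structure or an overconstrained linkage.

M = 4

[1;0;0] (link 0 is ground)
L+ [2;0;0]
L+ [3;0;0]
L+ [4;0;0]
PS(0,2)∈J2 [4;0;1]
P(2,3)∈J1 [4;1;1]
P(1,3)∈J1 [4;2;1]
L+ [5;2;1]
P(1,0)∈J1 [5;3;1]
PS(4,2)∈J2 [5;3;2]
mobility = 12 − 6 − 2 = 4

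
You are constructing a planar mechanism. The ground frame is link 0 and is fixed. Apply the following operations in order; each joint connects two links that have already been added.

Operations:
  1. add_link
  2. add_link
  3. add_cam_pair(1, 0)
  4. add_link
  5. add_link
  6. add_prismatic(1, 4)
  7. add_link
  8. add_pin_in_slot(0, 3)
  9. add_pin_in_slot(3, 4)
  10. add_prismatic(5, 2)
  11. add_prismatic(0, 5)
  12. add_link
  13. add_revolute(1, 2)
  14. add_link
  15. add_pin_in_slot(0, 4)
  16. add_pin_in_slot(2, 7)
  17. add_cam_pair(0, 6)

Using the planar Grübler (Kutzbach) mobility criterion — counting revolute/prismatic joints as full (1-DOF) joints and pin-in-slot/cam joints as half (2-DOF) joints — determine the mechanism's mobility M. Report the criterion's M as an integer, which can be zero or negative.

link 0 = ground. State L|J1|J2 = 1|0|0
+link1  2|0|0
+link2  3|0|0
C(1,0) f=2→J2  3|0|1
+link3  4|0|1
+link4  5|0|1
P(1,4) f=1→J1  5|1|1
+link5  6|1|1
PS(0,3) f=2→J2  6|1|2
PS(3,4) f=2→J2  6|1|3
P(5,2) f=1→J1  6|2|3
P(0,5) f=1→J1  6|3|3
+link6  7|3|3
R(1,2) f=1→J1  7|4|3
+link7  8|4|3
PS(0,4) f=2→J2  8|4|4
PS(2,7) f=2→J2  8|4|5
C(0,6) f=2→J2  8|4|6
M = 3(8−1)−2·4−6 = 21−8−6 = 7

M = 7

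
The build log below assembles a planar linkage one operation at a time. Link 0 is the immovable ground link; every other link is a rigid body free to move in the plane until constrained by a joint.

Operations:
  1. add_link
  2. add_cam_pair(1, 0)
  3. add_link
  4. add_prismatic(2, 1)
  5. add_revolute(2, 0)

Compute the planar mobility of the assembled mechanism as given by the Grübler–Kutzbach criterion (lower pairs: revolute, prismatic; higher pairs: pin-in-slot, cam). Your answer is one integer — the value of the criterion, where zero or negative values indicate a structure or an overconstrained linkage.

link 0 = ground. State L|J1|J2 = 1|0|0
+link1  2|0|0
C(1,0) f=2→J2  2|0|1
+link2  3|0|1
P(2,1) f=1→J1  3|1|1
R(2,0) f=1→J1  3|2|1
M = 3(3−1)−2·2−1 = 6−4−1 = 1

M = 1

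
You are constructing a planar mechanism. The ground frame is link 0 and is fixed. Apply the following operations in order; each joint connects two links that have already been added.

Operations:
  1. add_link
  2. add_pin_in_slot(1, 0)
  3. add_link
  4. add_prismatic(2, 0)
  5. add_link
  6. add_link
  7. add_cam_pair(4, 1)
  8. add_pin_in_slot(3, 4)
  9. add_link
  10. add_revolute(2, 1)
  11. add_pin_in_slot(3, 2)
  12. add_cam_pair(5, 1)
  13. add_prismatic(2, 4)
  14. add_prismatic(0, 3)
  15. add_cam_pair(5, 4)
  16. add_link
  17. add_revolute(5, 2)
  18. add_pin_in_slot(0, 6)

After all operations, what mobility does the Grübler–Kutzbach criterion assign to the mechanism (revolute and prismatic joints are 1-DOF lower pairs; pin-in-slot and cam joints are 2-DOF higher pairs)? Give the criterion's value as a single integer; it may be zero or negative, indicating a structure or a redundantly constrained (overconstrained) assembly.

M = 1

L=1 J1=0 J2=0
add link → L=2 J1=0 J2=0
PS@1,0 dof=2 J2 → L=2 J1=0 J2=1
add link → L=3 J1=0 J2=1
P@2,0 dof=1 J1 → L=3 J1=1 J2=1
add link → L=4 J1=1 J2=1
add link → L=5 J1=1 J2=1
C@4,1 dof=2 J2 → L=5 J1=1 J2=2
PS@3,4 dof=2 J2 → L=5 J1=1 J2=3
add link → L=6 J1=1 J2=3
R@2,1 dof=1 J1 → L=6 J1=2 J2=3
PS@3,2 dof=2 J2 → L=6 J1=2 J2=4
C@5,1 dof=2 J2 → L=6 J1=2 J2=5
P@2,4 dof=1 J1 → L=6 J1=3 J2=5
P@0,3 dof=1 J1 → L=6 J1=4 J2=5
C@5,4 dof=2 J2 → L=6 J1=4 J2=6
add link → L=7 J1=4 J2=6
R@5,2 dof=1 J1 → L=7 J1=5 J2=6
PS@0,6 dof=2 J2 → L=7 J1=5 J2=7
M=3(L−1)−2J1−J2=3·6−2·5−7=1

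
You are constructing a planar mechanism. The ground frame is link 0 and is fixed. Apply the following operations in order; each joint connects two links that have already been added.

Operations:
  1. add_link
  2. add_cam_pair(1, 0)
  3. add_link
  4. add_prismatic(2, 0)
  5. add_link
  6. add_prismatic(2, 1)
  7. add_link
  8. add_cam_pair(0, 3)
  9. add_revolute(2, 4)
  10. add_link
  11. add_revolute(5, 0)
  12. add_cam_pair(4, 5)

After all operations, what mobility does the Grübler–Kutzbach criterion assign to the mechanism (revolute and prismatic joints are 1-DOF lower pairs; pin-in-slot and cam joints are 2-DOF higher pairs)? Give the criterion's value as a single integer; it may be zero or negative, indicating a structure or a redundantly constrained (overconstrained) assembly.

link 0 = ground. State L|J1|J2 = 1|0|0
+link1  2|0|0
C(1,0) f=2→J2  2|0|1
+link2  3|0|1
P(2,0) f=1→J1  3|1|1
+link3  4|1|1
P(2,1) f=1→J1  4|2|1
+link4  5|2|1
C(0,3) f=2→J2  5|2|2
R(2,4) f=1→J1  5|3|2
+link5  6|3|2
R(5,0) f=1→J1  6|4|2
C(4,5) f=2→J2  6|4|3
M = 3(6−1)−2·4−3 = 15−8−3 = 4

M = 4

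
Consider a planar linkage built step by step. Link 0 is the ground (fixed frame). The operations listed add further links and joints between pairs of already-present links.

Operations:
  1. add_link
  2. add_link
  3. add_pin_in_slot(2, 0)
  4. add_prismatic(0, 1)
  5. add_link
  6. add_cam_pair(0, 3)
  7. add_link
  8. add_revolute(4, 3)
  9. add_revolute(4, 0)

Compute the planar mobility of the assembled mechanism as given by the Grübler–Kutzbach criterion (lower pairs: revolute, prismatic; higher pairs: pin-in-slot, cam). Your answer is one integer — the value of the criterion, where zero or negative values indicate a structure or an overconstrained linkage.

link 0 = ground. State L|J1|J2 = 1|0|0
+link1  2|0|0
+link2  3|0|0
PS(2,0) f=2→J2  3|0|1
P(0,1) f=1→J1  3|1|1
+link3  4|1|1
C(0,3) f=2→J2  4|1|2
+link4  5|1|2
R(4,3) f=1→J1  5|2|2
R(4,0) f=1→J1  5|3|2
M = 3(5−1)−2·3−2 = 12−6−2 = 4

M = 4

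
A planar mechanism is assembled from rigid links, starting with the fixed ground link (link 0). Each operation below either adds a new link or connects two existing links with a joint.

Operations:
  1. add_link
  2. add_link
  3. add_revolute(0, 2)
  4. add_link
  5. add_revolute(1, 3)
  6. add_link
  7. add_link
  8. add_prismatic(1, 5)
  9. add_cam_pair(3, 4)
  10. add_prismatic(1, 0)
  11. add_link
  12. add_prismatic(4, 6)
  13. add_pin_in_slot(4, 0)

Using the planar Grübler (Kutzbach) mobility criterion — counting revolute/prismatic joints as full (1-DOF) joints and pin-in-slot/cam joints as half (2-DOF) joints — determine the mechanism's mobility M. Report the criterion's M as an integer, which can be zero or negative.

M = 6

[1;0;0] (link 0 is ground)
L+ [2;0;0]
L+ [3;0;0]
R(0,2)∈J1 [3;1;0]
L+ [4;1;0]
R(1,3)∈J1 [4;2;0]
L+ [5;2;0]
L+ [6;2;0]
P(1,5)∈J1 [6;3;0]
C(3,4)∈J2 [6;3;1]
P(1,0)∈J1 [6;4;1]
L+ [7;4;1]
P(4,6)∈J1 [7;5;1]
PS(4,0)∈J2 [7;5;2]
mobility = 18 − 10 − 2 = 6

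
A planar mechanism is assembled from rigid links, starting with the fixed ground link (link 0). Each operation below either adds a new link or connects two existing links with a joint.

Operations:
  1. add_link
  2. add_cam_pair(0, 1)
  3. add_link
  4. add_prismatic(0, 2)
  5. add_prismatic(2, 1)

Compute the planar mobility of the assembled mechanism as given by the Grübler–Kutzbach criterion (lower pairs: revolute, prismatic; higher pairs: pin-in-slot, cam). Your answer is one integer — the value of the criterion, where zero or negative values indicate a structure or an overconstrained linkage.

ground; <1,0,0>
#1 <2,0,0>
C:0↔1 J2 <2,0,1>
#2 <3,0,1>
P:0↔2 J1 <3,1,1>
P:2↔1 J1 <3,2,1>
3×2 − 2×2 − 1×1 = 1

M = 1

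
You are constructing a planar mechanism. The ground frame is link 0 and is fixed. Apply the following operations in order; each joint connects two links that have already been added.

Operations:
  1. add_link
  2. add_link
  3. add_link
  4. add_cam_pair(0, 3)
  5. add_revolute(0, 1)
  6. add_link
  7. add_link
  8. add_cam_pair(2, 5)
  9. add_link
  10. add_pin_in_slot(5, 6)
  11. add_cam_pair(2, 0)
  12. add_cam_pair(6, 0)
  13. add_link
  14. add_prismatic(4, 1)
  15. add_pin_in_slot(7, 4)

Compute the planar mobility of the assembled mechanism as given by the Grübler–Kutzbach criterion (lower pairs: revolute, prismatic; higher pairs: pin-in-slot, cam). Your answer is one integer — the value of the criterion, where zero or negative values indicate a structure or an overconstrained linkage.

M = 11

link 0 = ground. State L|J1|J2 = 1|0|0
+link1  2|0|0
+link2  3|0|0
+link3  4|0|0
C(0,3) f=2→J2  4|0|1
R(0,1) f=1→J1  4|1|1
+link4  5|1|1
+link5  6|1|1
C(2,5) f=2→J2  6|1|2
+link6  7|1|2
PS(5,6) f=2→J2  7|1|3
C(2,0) f=2→J2  7|1|4
C(6,0) f=2→J2  7|1|5
+link7  8|1|5
P(4,1) f=1→J1  8|2|5
PS(7,4) f=2→J2  8|2|6
M = 3(8−1)−2·2−6 = 21−4−6 = 11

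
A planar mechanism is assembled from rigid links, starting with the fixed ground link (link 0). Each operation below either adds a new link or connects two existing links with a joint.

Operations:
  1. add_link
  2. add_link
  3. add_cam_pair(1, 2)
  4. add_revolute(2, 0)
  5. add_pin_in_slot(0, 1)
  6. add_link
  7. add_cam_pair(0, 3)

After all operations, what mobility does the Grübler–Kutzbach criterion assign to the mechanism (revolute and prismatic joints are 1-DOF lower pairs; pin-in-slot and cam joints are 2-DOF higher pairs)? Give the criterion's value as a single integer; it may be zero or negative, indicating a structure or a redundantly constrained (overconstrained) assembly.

M = 4

(L,J1,J2)=(1,0,0); link0 fixed
link1: (2,0,0)
link2: (3,0,0)
C 1-2 [J2]: (3,0,1)
R 2-0 [J1]: (3,1,1)
PS 0-1 [J2]: (3,1,2)
link3: (4,1,2)
C 0-3 [J2]: (4,1,3)
Grübler: 3·3 − 2·1 − 3 = 4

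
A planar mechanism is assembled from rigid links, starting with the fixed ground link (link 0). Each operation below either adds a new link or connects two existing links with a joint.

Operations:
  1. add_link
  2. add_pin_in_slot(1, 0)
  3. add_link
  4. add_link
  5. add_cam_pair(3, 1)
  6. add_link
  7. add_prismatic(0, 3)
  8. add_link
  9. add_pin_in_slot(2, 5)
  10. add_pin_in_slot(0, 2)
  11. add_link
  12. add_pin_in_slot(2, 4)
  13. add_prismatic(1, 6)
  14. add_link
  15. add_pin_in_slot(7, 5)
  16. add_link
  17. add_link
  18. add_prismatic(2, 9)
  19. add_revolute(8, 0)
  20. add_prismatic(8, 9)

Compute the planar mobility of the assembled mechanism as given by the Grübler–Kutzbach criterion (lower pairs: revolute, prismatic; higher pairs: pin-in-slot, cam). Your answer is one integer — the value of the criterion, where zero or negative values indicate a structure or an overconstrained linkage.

M = 11

link 0 = ground. State L|J1|J2 = 1|0|0
+link1  2|0|0
PS(1,0) f=2→J2  2|0|1
+link2  3|0|1
+link3  4|0|1
C(3,1) f=2→J2  4|0|2
+link4  5|0|2
P(0,3) f=1→J1  5|1|2
+link5  6|1|2
PS(2,5) f=2→J2  6|1|3
PS(0,2) f=2→J2  6|1|4
+link6  7|1|4
PS(2,4) f=2→J2  7|1|5
P(1,6) f=1→J1  7|2|5
+link7  8|2|5
PS(7,5) f=2→J2  8|2|6
+link8  9|2|6
+link9  10|2|6
P(2,9) f=1→J1  10|3|6
R(8,0) f=1→J1  10|4|6
P(8,9) f=1→J1  10|5|6
M = 3(10−1)−2·5−6 = 27−10−6 = 11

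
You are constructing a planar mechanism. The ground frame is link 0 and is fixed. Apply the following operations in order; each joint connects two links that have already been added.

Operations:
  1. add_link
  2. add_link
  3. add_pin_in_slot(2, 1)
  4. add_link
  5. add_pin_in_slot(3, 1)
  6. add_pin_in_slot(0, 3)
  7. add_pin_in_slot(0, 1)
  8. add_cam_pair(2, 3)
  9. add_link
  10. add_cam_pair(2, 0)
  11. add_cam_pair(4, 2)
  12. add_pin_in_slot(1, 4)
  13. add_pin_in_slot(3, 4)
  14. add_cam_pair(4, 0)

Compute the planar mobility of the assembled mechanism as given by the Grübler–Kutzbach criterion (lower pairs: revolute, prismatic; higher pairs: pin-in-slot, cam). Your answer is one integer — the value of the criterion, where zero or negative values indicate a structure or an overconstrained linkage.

ground; <1,0,0>
#1 <2,0,0>
#2 <3,0,0>
PS:2↔1 J2 <3,0,1>
#3 <4,0,1>
PS:3↔1 J2 <4,0,2>
PS:0↔3 J2 <4,0,3>
PS:0↔1 J2 <4,0,4>
C:2↔3 J2 <4,0,5>
#4 <5,0,5>
C:2↔0 J2 <5,0,6>
C:4↔2 J2 <5,0,7>
PS:1↔4 J2 <5,0,8>
PS:3↔4 J2 <5,0,9>
C:4↔0 J2 <5,0,10>
3×4 − 2×0 − 1×10 = 2

M = 2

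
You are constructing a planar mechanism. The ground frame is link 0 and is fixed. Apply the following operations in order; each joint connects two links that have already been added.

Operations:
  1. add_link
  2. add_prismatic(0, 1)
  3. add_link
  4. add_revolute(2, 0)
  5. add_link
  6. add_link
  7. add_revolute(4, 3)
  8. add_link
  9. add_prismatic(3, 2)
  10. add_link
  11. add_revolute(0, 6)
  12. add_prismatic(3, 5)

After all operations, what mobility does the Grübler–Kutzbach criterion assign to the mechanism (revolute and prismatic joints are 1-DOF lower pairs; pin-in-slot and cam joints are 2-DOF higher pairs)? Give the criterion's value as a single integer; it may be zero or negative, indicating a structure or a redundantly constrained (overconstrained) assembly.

(L,J1,J2)=(1,0,0); link0 fixed
link1: (2,0,0)
P 0-1 [J1]: (2,1,0)
link2: (3,1,0)
R 2-0 [J1]: (3,2,0)
link3: (4,2,0)
link4: (5,2,0)
R 4-3 [J1]: (5,3,0)
link5: (6,3,0)
P 3-2 [J1]: (6,4,0)
link6: (7,4,0)
R 0-6 [J1]: (7,5,0)
P 3-5 [J1]: (7,6,0)
Grübler: 3·6 − 2·6 − 0 = 6

M = 6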